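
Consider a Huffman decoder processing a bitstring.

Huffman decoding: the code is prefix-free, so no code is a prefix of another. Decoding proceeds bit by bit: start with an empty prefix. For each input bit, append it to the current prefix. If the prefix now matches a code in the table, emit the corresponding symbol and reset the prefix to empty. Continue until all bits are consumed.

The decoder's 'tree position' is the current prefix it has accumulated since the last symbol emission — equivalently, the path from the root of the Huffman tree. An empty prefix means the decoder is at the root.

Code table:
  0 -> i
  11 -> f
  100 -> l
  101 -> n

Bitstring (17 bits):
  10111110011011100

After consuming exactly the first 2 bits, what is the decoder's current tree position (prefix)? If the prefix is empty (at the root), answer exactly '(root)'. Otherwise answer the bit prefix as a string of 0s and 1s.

Bit 0: prefix='1' (no match yet)
Bit 1: prefix='10' (no match yet)

Answer: 10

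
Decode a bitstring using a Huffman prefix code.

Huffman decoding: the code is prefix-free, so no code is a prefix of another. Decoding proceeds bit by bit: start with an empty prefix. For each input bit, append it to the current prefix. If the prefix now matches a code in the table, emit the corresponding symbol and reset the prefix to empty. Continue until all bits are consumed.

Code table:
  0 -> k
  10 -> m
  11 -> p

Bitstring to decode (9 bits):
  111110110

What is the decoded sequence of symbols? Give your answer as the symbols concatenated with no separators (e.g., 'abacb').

Answer: ppmpk

Derivation:
Bit 0: prefix='1' (no match yet)
Bit 1: prefix='11' -> emit 'p', reset
Bit 2: prefix='1' (no match yet)
Bit 3: prefix='11' -> emit 'p', reset
Bit 4: prefix='1' (no match yet)
Bit 5: prefix='10' -> emit 'm', reset
Bit 6: prefix='1' (no match yet)
Bit 7: prefix='11' -> emit 'p', reset
Bit 8: prefix='0' -> emit 'k', reset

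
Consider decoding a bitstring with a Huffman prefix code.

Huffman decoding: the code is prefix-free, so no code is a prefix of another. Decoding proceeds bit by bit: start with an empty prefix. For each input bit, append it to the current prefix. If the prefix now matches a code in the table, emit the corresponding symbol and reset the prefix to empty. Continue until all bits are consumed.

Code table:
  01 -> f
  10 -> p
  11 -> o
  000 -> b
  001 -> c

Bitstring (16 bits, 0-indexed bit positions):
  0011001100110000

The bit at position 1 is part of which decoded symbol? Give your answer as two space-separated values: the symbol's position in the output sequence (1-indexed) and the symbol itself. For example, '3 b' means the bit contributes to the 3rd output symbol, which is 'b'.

Bit 0: prefix='0' (no match yet)
Bit 1: prefix='00' (no match yet)
Bit 2: prefix='001' -> emit 'c', reset
Bit 3: prefix='1' (no match yet)
Bit 4: prefix='10' -> emit 'p', reset
Bit 5: prefix='0' (no match yet)

Answer: 1 c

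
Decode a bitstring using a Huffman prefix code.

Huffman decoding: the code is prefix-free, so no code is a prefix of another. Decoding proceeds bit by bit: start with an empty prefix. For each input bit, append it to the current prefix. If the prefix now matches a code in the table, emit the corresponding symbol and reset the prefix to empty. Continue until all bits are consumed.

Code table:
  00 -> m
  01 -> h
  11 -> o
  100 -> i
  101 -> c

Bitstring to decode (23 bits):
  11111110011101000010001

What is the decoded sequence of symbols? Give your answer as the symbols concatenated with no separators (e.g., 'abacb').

Bit 0: prefix='1' (no match yet)
Bit 1: prefix='11' -> emit 'o', reset
Bit 2: prefix='1' (no match yet)
Bit 3: prefix='11' -> emit 'o', reset
Bit 4: prefix='1' (no match yet)
Bit 5: prefix='11' -> emit 'o', reset
Bit 6: prefix='1' (no match yet)
Bit 7: prefix='10' (no match yet)
Bit 8: prefix='100' -> emit 'i', reset
Bit 9: prefix='1' (no match yet)
Bit 10: prefix='11' -> emit 'o', reset
Bit 11: prefix='1' (no match yet)
Bit 12: prefix='10' (no match yet)
Bit 13: prefix='101' -> emit 'c', reset
Bit 14: prefix='0' (no match yet)
Bit 15: prefix='00' -> emit 'm', reset
Bit 16: prefix='0' (no match yet)
Bit 17: prefix='00' -> emit 'm', reset
Bit 18: prefix='1' (no match yet)
Bit 19: prefix='10' (no match yet)
Bit 20: prefix='100' -> emit 'i', reset
Bit 21: prefix='0' (no match yet)
Bit 22: prefix='01' -> emit 'h', reset

Answer: oooiocmmih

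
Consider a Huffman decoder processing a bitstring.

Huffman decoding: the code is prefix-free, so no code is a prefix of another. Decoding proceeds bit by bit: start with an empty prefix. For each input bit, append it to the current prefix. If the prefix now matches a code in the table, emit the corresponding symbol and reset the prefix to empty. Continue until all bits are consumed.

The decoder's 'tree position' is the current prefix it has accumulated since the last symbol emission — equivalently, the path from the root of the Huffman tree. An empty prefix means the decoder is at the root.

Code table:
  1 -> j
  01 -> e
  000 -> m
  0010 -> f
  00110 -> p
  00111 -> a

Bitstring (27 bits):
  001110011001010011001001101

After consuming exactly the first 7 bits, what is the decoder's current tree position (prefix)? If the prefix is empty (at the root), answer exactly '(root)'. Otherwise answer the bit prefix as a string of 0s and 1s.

Bit 0: prefix='0' (no match yet)
Bit 1: prefix='00' (no match yet)
Bit 2: prefix='001' (no match yet)
Bit 3: prefix='0011' (no match yet)
Bit 4: prefix='00111' -> emit 'a', reset
Bit 5: prefix='0' (no match yet)
Bit 6: prefix='00' (no match yet)

Answer: 00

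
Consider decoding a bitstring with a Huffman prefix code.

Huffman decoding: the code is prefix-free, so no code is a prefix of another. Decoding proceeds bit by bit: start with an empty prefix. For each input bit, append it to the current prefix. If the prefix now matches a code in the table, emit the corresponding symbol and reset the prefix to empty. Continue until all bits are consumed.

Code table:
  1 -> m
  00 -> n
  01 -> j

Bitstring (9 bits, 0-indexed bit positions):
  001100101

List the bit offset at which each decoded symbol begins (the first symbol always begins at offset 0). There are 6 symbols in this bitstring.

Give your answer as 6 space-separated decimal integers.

Answer: 0 2 3 4 6 7

Derivation:
Bit 0: prefix='0' (no match yet)
Bit 1: prefix='00' -> emit 'n', reset
Bit 2: prefix='1' -> emit 'm', reset
Bit 3: prefix='1' -> emit 'm', reset
Bit 4: prefix='0' (no match yet)
Bit 5: prefix='00' -> emit 'n', reset
Bit 6: prefix='1' -> emit 'm', reset
Bit 7: prefix='0' (no match yet)
Bit 8: prefix='01' -> emit 'j', reset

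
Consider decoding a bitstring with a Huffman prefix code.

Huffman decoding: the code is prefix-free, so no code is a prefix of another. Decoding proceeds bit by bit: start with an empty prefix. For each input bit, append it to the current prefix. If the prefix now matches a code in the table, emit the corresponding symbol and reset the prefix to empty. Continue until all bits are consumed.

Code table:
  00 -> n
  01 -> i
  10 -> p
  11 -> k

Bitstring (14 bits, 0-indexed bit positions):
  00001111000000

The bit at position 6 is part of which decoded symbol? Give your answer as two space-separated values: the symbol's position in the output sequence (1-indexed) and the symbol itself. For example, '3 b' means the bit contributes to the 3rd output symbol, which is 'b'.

Answer: 4 k

Derivation:
Bit 0: prefix='0' (no match yet)
Bit 1: prefix='00' -> emit 'n', reset
Bit 2: prefix='0' (no match yet)
Bit 3: prefix='00' -> emit 'n', reset
Bit 4: prefix='1' (no match yet)
Bit 5: prefix='11' -> emit 'k', reset
Bit 6: prefix='1' (no match yet)
Bit 7: prefix='11' -> emit 'k', reset
Bit 8: prefix='0' (no match yet)
Bit 9: prefix='00' -> emit 'n', reset
Bit 10: prefix='0' (no match yet)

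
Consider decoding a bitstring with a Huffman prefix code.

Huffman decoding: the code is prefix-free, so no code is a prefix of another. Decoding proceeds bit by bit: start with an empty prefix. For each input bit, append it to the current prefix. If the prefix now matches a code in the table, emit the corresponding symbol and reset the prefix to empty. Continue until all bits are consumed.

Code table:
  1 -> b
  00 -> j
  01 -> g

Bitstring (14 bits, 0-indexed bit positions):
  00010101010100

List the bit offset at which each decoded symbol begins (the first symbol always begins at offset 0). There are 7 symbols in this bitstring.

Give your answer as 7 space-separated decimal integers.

Bit 0: prefix='0' (no match yet)
Bit 1: prefix='00' -> emit 'j', reset
Bit 2: prefix='0' (no match yet)
Bit 3: prefix='01' -> emit 'g', reset
Bit 4: prefix='0' (no match yet)
Bit 5: prefix='01' -> emit 'g', reset
Bit 6: prefix='0' (no match yet)
Bit 7: prefix='01' -> emit 'g', reset
Bit 8: prefix='0' (no match yet)
Bit 9: prefix='01' -> emit 'g', reset
Bit 10: prefix='0' (no match yet)
Bit 11: prefix='01' -> emit 'g', reset
Bit 12: prefix='0' (no match yet)
Bit 13: prefix='00' -> emit 'j', reset

Answer: 0 2 4 6 8 10 12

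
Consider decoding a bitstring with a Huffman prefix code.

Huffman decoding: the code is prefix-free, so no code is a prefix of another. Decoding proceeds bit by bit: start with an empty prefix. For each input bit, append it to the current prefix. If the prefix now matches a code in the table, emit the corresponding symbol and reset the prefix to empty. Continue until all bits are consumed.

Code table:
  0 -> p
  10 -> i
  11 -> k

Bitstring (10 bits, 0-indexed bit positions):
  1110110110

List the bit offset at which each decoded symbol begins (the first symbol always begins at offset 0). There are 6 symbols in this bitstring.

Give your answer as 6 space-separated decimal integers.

Bit 0: prefix='1' (no match yet)
Bit 1: prefix='11' -> emit 'k', reset
Bit 2: prefix='1' (no match yet)
Bit 3: prefix='10' -> emit 'i', reset
Bit 4: prefix='1' (no match yet)
Bit 5: prefix='11' -> emit 'k', reset
Bit 6: prefix='0' -> emit 'p', reset
Bit 7: prefix='1' (no match yet)
Bit 8: prefix='11' -> emit 'k', reset
Bit 9: prefix='0' -> emit 'p', reset

Answer: 0 2 4 6 7 9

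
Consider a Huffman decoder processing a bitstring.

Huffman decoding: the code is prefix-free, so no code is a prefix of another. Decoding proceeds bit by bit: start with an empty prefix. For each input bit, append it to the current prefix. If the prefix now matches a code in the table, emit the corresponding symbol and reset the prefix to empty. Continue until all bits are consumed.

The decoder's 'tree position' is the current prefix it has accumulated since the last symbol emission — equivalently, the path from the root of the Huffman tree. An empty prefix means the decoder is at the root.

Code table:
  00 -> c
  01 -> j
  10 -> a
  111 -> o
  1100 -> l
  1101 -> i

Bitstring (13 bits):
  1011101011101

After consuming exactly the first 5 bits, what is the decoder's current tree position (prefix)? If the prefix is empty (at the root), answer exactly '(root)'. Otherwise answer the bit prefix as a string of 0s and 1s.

Bit 0: prefix='1' (no match yet)
Bit 1: prefix='10' -> emit 'a', reset
Bit 2: prefix='1' (no match yet)
Bit 3: prefix='11' (no match yet)
Bit 4: prefix='111' -> emit 'o', reset

Answer: (root)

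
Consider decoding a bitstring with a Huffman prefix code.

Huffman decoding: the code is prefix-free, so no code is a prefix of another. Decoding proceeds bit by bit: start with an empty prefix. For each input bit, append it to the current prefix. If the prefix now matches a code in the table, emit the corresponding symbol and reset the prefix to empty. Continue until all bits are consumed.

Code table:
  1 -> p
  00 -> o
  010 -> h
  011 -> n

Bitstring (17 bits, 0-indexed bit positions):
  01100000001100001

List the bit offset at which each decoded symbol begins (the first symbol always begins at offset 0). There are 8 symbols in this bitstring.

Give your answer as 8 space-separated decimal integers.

Bit 0: prefix='0' (no match yet)
Bit 1: prefix='01' (no match yet)
Bit 2: prefix='011' -> emit 'n', reset
Bit 3: prefix='0' (no match yet)
Bit 4: prefix='00' -> emit 'o', reset
Bit 5: prefix='0' (no match yet)
Bit 6: prefix='00' -> emit 'o', reset
Bit 7: prefix='0' (no match yet)
Bit 8: prefix='00' -> emit 'o', reset
Bit 9: prefix='0' (no match yet)
Bit 10: prefix='01' (no match yet)
Bit 11: prefix='011' -> emit 'n', reset
Bit 12: prefix='0' (no match yet)
Bit 13: prefix='00' -> emit 'o', reset
Bit 14: prefix='0' (no match yet)
Bit 15: prefix='00' -> emit 'o', reset
Bit 16: prefix='1' -> emit 'p', reset

Answer: 0 3 5 7 9 12 14 16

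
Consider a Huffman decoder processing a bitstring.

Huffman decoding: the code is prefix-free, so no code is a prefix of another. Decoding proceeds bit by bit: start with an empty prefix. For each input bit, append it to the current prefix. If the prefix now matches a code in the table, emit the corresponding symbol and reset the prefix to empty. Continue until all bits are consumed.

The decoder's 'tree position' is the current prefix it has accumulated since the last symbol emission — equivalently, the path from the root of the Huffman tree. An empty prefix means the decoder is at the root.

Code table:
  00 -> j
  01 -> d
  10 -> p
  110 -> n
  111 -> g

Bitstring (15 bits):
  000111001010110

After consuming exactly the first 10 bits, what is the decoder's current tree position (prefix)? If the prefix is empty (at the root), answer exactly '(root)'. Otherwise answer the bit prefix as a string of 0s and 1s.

Answer: 0

Derivation:
Bit 0: prefix='0' (no match yet)
Bit 1: prefix='00' -> emit 'j', reset
Bit 2: prefix='0' (no match yet)
Bit 3: prefix='01' -> emit 'd', reset
Bit 4: prefix='1' (no match yet)
Bit 5: prefix='11' (no match yet)
Bit 6: prefix='110' -> emit 'n', reset
Bit 7: prefix='0' (no match yet)
Bit 8: prefix='01' -> emit 'd', reset
Bit 9: prefix='0' (no match yet)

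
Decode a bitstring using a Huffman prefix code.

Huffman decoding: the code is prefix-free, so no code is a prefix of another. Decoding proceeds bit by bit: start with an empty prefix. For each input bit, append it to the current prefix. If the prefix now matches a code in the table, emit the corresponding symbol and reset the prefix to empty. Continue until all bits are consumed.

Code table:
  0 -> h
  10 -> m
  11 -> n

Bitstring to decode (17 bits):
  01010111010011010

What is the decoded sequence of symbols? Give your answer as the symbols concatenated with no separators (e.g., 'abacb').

Answer: hmmnmmhnhm

Derivation:
Bit 0: prefix='0' -> emit 'h', reset
Bit 1: prefix='1' (no match yet)
Bit 2: prefix='10' -> emit 'm', reset
Bit 3: prefix='1' (no match yet)
Bit 4: prefix='10' -> emit 'm', reset
Bit 5: prefix='1' (no match yet)
Bit 6: prefix='11' -> emit 'n', reset
Bit 7: prefix='1' (no match yet)
Bit 8: prefix='10' -> emit 'm', reset
Bit 9: prefix='1' (no match yet)
Bit 10: prefix='10' -> emit 'm', reset
Bit 11: prefix='0' -> emit 'h', reset
Bit 12: prefix='1' (no match yet)
Bit 13: prefix='11' -> emit 'n', reset
Bit 14: prefix='0' -> emit 'h', reset
Bit 15: prefix='1' (no match yet)
Bit 16: prefix='10' -> emit 'm', reset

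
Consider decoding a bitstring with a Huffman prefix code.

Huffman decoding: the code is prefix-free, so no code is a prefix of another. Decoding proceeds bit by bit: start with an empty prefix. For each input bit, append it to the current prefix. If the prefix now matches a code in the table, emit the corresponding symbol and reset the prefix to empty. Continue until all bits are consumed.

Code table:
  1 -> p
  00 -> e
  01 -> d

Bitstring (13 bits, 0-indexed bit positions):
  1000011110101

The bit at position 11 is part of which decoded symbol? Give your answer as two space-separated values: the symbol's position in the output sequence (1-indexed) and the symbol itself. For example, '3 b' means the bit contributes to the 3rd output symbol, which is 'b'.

Answer: 9 d

Derivation:
Bit 0: prefix='1' -> emit 'p', reset
Bit 1: prefix='0' (no match yet)
Bit 2: prefix='00' -> emit 'e', reset
Bit 3: prefix='0' (no match yet)
Bit 4: prefix='00' -> emit 'e', reset
Bit 5: prefix='1' -> emit 'p', reset
Bit 6: prefix='1' -> emit 'p', reset
Bit 7: prefix='1' -> emit 'p', reset
Bit 8: prefix='1' -> emit 'p', reset
Bit 9: prefix='0' (no match yet)
Bit 10: prefix='01' -> emit 'd', reset
Bit 11: prefix='0' (no match yet)
Bit 12: prefix='01' -> emit 'd', reset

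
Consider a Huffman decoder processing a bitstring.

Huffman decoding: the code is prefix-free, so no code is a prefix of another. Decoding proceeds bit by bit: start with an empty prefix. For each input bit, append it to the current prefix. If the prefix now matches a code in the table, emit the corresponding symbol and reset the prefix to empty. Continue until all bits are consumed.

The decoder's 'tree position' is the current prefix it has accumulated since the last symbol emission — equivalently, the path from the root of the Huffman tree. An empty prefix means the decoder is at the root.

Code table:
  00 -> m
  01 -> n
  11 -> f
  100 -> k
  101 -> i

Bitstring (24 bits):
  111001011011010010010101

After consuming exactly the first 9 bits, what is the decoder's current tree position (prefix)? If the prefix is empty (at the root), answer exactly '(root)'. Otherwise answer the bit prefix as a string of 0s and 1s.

Answer: 1

Derivation:
Bit 0: prefix='1' (no match yet)
Bit 1: prefix='11' -> emit 'f', reset
Bit 2: prefix='1' (no match yet)
Bit 3: prefix='10' (no match yet)
Bit 4: prefix='100' -> emit 'k', reset
Bit 5: prefix='1' (no match yet)
Bit 6: prefix='10' (no match yet)
Bit 7: prefix='101' -> emit 'i', reset
Bit 8: prefix='1' (no match yet)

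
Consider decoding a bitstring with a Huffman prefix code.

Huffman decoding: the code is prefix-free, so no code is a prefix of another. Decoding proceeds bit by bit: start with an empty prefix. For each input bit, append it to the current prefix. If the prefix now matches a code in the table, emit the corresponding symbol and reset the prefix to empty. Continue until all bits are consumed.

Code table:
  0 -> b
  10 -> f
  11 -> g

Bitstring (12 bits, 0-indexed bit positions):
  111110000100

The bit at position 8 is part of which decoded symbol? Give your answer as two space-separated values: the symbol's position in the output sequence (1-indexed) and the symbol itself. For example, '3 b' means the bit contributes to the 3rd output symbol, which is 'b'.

Answer: 6 b

Derivation:
Bit 0: prefix='1' (no match yet)
Bit 1: prefix='11' -> emit 'g', reset
Bit 2: prefix='1' (no match yet)
Bit 3: prefix='11' -> emit 'g', reset
Bit 4: prefix='1' (no match yet)
Bit 5: prefix='10' -> emit 'f', reset
Bit 6: prefix='0' -> emit 'b', reset
Bit 7: prefix='0' -> emit 'b', reset
Bit 8: prefix='0' -> emit 'b', reset
Bit 9: prefix='1' (no match yet)
Bit 10: prefix='10' -> emit 'f', reset
Bit 11: prefix='0' -> emit 'b', reset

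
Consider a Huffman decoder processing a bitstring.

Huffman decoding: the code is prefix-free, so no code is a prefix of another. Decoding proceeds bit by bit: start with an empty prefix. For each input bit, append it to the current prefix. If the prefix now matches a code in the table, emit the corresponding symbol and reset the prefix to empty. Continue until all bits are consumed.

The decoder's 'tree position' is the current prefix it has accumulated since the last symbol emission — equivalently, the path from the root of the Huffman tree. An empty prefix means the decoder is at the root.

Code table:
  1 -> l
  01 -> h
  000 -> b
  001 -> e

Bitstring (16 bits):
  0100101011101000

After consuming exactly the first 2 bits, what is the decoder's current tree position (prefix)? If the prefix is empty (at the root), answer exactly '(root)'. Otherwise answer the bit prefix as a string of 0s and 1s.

Bit 0: prefix='0' (no match yet)
Bit 1: prefix='01' -> emit 'h', reset

Answer: (root)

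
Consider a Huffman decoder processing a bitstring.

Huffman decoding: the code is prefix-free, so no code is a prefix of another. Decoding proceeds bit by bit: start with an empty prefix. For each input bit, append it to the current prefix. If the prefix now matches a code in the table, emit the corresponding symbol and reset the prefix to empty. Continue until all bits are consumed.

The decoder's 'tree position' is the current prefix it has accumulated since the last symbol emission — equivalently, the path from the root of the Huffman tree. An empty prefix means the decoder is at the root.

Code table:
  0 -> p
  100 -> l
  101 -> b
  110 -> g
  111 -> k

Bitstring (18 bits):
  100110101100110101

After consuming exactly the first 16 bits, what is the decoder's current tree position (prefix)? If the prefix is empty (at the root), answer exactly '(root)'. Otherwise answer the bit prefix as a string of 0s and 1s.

Bit 0: prefix='1' (no match yet)
Bit 1: prefix='10' (no match yet)
Bit 2: prefix='100' -> emit 'l', reset
Bit 3: prefix='1' (no match yet)
Bit 4: prefix='11' (no match yet)
Bit 5: prefix='110' -> emit 'g', reset
Bit 6: prefix='1' (no match yet)
Bit 7: prefix='10' (no match yet)
Bit 8: prefix='101' -> emit 'b', reset
Bit 9: prefix='1' (no match yet)
Bit 10: prefix='10' (no match yet)
Bit 11: prefix='100' -> emit 'l', reset
Bit 12: prefix='1' (no match yet)
Bit 13: prefix='11' (no match yet)
Bit 14: prefix='110' -> emit 'g', reset
Bit 15: prefix='1' (no match yet)

Answer: 1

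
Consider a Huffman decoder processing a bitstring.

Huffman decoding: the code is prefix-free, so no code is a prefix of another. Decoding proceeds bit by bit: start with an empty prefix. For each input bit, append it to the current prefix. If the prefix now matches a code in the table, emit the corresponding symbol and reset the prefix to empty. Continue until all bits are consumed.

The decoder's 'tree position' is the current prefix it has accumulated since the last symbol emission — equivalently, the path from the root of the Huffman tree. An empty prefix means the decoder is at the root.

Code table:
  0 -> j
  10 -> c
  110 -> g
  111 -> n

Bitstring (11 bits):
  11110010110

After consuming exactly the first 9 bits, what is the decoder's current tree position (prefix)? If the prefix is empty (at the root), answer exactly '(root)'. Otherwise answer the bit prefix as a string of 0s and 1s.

Bit 0: prefix='1' (no match yet)
Bit 1: prefix='11' (no match yet)
Bit 2: prefix='111' -> emit 'n', reset
Bit 3: prefix='1' (no match yet)
Bit 4: prefix='10' -> emit 'c', reset
Bit 5: prefix='0' -> emit 'j', reset
Bit 6: prefix='1' (no match yet)
Bit 7: prefix='10' -> emit 'c', reset
Bit 8: prefix='1' (no match yet)

Answer: 1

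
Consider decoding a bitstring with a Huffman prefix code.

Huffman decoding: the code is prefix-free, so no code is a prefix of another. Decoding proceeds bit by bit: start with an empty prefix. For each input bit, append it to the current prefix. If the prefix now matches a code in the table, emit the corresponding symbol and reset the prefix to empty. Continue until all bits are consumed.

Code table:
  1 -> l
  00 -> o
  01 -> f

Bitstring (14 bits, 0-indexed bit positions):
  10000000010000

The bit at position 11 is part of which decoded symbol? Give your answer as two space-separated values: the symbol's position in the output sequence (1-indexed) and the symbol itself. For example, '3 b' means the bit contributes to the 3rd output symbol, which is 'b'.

Bit 0: prefix='1' -> emit 'l', reset
Bit 1: prefix='0' (no match yet)
Bit 2: prefix='00' -> emit 'o', reset
Bit 3: prefix='0' (no match yet)
Bit 4: prefix='00' -> emit 'o', reset
Bit 5: prefix='0' (no match yet)
Bit 6: prefix='00' -> emit 'o', reset
Bit 7: prefix='0' (no match yet)
Bit 8: prefix='00' -> emit 'o', reset
Bit 9: prefix='1' -> emit 'l', reset
Bit 10: prefix='0' (no match yet)
Bit 11: prefix='00' -> emit 'o', reset
Bit 12: prefix='0' (no match yet)
Bit 13: prefix='00' -> emit 'o', reset

Answer: 7 o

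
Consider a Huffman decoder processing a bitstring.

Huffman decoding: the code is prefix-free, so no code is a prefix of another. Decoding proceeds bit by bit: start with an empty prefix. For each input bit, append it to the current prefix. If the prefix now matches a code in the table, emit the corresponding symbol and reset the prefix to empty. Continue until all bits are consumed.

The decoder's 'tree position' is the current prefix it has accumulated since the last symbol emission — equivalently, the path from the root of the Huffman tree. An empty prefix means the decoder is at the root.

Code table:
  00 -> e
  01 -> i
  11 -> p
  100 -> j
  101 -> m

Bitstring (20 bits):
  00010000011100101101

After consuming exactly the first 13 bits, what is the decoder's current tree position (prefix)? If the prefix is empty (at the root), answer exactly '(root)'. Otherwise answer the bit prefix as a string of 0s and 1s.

Answer: 0

Derivation:
Bit 0: prefix='0' (no match yet)
Bit 1: prefix='00' -> emit 'e', reset
Bit 2: prefix='0' (no match yet)
Bit 3: prefix='01' -> emit 'i', reset
Bit 4: prefix='0' (no match yet)
Bit 5: prefix='00' -> emit 'e', reset
Bit 6: prefix='0' (no match yet)
Bit 7: prefix='00' -> emit 'e', reset
Bit 8: prefix='0' (no match yet)
Bit 9: prefix='01' -> emit 'i', reset
Bit 10: prefix='1' (no match yet)
Bit 11: prefix='11' -> emit 'p', reset
Bit 12: prefix='0' (no match yet)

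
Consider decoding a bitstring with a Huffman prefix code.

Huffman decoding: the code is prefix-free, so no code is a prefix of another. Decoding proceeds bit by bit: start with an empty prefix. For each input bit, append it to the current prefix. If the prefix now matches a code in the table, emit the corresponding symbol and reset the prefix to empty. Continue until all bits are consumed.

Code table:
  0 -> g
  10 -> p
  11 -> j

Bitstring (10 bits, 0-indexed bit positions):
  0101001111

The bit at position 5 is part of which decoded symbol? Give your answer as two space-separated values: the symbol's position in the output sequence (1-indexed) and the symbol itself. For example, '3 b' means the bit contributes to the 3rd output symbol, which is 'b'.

Bit 0: prefix='0' -> emit 'g', reset
Bit 1: prefix='1' (no match yet)
Bit 2: prefix='10' -> emit 'p', reset
Bit 3: prefix='1' (no match yet)
Bit 4: prefix='10' -> emit 'p', reset
Bit 5: prefix='0' -> emit 'g', reset
Bit 6: prefix='1' (no match yet)
Bit 7: prefix='11' -> emit 'j', reset
Bit 8: prefix='1' (no match yet)
Bit 9: prefix='11' -> emit 'j', reset

Answer: 4 g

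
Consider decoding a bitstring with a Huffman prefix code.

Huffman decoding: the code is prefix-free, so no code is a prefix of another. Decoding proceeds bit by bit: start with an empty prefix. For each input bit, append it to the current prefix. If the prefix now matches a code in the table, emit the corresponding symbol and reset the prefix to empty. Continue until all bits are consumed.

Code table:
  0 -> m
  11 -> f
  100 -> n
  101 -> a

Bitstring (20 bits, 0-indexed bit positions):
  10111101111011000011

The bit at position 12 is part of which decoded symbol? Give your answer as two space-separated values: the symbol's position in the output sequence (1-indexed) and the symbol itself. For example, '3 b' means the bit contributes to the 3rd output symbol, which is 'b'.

Answer: 5 a

Derivation:
Bit 0: prefix='1' (no match yet)
Bit 1: prefix='10' (no match yet)
Bit 2: prefix='101' -> emit 'a', reset
Bit 3: prefix='1' (no match yet)
Bit 4: prefix='11' -> emit 'f', reset
Bit 5: prefix='1' (no match yet)
Bit 6: prefix='10' (no match yet)
Bit 7: prefix='101' -> emit 'a', reset
Bit 8: prefix='1' (no match yet)
Bit 9: prefix='11' -> emit 'f', reset
Bit 10: prefix='1' (no match yet)
Bit 11: prefix='10' (no match yet)
Bit 12: prefix='101' -> emit 'a', reset
Bit 13: prefix='1' (no match yet)
Bit 14: prefix='10' (no match yet)
Bit 15: prefix='100' -> emit 'n', reset
Bit 16: prefix='0' -> emit 'm', reset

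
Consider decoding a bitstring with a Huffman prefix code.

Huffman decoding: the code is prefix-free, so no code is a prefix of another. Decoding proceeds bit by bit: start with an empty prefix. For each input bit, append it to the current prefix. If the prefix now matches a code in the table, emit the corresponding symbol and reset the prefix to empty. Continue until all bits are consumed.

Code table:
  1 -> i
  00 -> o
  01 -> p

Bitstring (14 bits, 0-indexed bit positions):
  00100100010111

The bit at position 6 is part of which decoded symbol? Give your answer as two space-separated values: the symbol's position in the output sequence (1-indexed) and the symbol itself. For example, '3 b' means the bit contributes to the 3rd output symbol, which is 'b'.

Bit 0: prefix='0' (no match yet)
Bit 1: prefix='00' -> emit 'o', reset
Bit 2: prefix='1' -> emit 'i', reset
Bit 3: prefix='0' (no match yet)
Bit 4: prefix='00' -> emit 'o', reset
Bit 5: prefix='1' -> emit 'i', reset
Bit 6: prefix='0' (no match yet)
Bit 7: prefix='00' -> emit 'o', reset
Bit 8: prefix='0' (no match yet)
Bit 9: prefix='01' -> emit 'p', reset
Bit 10: prefix='0' (no match yet)

Answer: 5 o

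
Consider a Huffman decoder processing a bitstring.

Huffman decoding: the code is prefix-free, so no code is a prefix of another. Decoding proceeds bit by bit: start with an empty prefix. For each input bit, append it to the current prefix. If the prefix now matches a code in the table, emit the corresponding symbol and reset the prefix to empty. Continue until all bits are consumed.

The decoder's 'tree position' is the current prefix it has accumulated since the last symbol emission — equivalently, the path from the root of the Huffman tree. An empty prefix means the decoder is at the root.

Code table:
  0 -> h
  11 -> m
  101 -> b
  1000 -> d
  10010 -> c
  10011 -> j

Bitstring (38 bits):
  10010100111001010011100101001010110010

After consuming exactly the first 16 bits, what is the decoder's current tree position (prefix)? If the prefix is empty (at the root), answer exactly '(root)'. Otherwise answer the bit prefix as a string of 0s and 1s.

Bit 0: prefix='1' (no match yet)
Bit 1: prefix='10' (no match yet)
Bit 2: prefix='100' (no match yet)
Bit 3: prefix='1001' (no match yet)
Bit 4: prefix='10010' -> emit 'c', reset
Bit 5: prefix='1' (no match yet)
Bit 6: prefix='10' (no match yet)
Bit 7: prefix='100' (no match yet)
Bit 8: prefix='1001' (no match yet)
Bit 9: prefix='10011' -> emit 'j', reset
Bit 10: prefix='1' (no match yet)
Bit 11: prefix='10' (no match yet)
Bit 12: prefix='100' (no match yet)
Bit 13: prefix='1001' (no match yet)
Bit 14: prefix='10010' -> emit 'c', reset
Bit 15: prefix='1' (no match yet)

Answer: 1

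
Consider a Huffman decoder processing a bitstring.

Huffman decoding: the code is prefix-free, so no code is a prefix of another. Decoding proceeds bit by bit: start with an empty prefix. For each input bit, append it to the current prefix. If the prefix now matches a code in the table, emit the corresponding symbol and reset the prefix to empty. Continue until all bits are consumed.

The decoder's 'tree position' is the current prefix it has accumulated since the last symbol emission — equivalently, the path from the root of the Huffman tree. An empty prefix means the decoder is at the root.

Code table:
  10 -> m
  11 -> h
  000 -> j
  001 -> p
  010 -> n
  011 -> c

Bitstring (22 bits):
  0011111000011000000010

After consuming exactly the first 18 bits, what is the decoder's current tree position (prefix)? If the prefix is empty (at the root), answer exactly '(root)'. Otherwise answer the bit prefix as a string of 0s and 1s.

Answer: 00

Derivation:
Bit 0: prefix='0' (no match yet)
Bit 1: prefix='00' (no match yet)
Bit 2: prefix='001' -> emit 'p', reset
Bit 3: prefix='1' (no match yet)
Bit 4: prefix='11' -> emit 'h', reset
Bit 5: prefix='1' (no match yet)
Bit 6: prefix='11' -> emit 'h', reset
Bit 7: prefix='0' (no match yet)
Bit 8: prefix='00' (no match yet)
Bit 9: prefix='000' -> emit 'j', reset
Bit 10: prefix='0' (no match yet)
Bit 11: prefix='01' (no match yet)
Bit 12: prefix='011' -> emit 'c', reset
Bit 13: prefix='0' (no match yet)
Bit 14: prefix='00' (no match yet)
Bit 15: prefix='000' -> emit 'j', reset
Bit 16: prefix='0' (no match yet)
Bit 17: prefix='00' (no match yet)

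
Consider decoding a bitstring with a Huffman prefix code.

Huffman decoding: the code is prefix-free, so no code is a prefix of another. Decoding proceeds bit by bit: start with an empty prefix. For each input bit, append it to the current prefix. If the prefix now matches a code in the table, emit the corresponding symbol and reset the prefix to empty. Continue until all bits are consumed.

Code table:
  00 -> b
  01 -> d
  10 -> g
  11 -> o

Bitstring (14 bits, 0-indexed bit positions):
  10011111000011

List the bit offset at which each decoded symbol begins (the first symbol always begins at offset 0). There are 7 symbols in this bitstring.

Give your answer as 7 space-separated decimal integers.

Bit 0: prefix='1' (no match yet)
Bit 1: prefix='10' -> emit 'g', reset
Bit 2: prefix='0' (no match yet)
Bit 3: prefix='01' -> emit 'd', reset
Bit 4: prefix='1' (no match yet)
Bit 5: prefix='11' -> emit 'o', reset
Bit 6: prefix='1' (no match yet)
Bit 7: prefix='11' -> emit 'o', reset
Bit 8: prefix='0' (no match yet)
Bit 9: prefix='00' -> emit 'b', reset
Bit 10: prefix='0' (no match yet)
Bit 11: prefix='00' -> emit 'b', reset
Bit 12: prefix='1' (no match yet)
Bit 13: prefix='11' -> emit 'o', reset

Answer: 0 2 4 6 8 10 12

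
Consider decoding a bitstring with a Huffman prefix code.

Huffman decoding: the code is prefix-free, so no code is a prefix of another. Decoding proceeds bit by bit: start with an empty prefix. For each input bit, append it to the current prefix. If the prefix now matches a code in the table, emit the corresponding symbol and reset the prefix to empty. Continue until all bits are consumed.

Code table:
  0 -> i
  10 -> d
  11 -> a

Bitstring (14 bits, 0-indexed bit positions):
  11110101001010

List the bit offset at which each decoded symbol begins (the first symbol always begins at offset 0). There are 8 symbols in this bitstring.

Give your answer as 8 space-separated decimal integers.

Bit 0: prefix='1' (no match yet)
Bit 1: prefix='11' -> emit 'a', reset
Bit 2: prefix='1' (no match yet)
Bit 3: prefix='11' -> emit 'a', reset
Bit 4: prefix='0' -> emit 'i', reset
Bit 5: prefix='1' (no match yet)
Bit 6: prefix='10' -> emit 'd', reset
Bit 7: prefix='1' (no match yet)
Bit 8: prefix='10' -> emit 'd', reset
Bit 9: prefix='0' -> emit 'i', reset
Bit 10: prefix='1' (no match yet)
Bit 11: prefix='10' -> emit 'd', reset
Bit 12: prefix='1' (no match yet)
Bit 13: prefix='10' -> emit 'd', reset

Answer: 0 2 4 5 7 9 10 12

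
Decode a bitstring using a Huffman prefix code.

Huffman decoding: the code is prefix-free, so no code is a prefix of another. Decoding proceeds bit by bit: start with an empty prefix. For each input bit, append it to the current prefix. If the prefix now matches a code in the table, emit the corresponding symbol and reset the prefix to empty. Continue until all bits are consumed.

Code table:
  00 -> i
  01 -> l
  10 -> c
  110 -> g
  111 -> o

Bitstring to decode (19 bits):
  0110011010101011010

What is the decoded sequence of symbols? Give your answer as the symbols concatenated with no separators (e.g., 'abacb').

Answer: lclccccgc

Derivation:
Bit 0: prefix='0' (no match yet)
Bit 1: prefix='01' -> emit 'l', reset
Bit 2: prefix='1' (no match yet)
Bit 3: prefix='10' -> emit 'c', reset
Bit 4: prefix='0' (no match yet)
Bit 5: prefix='01' -> emit 'l', reset
Bit 6: prefix='1' (no match yet)
Bit 7: prefix='10' -> emit 'c', reset
Bit 8: prefix='1' (no match yet)
Bit 9: prefix='10' -> emit 'c', reset
Bit 10: prefix='1' (no match yet)
Bit 11: prefix='10' -> emit 'c', reset
Bit 12: prefix='1' (no match yet)
Bit 13: prefix='10' -> emit 'c', reset
Bit 14: prefix='1' (no match yet)
Bit 15: prefix='11' (no match yet)
Bit 16: prefix='110' -> emit 'g', reset
Bit 17: prefix='1' (no match yet)
Bit 18: prefix='10' -> emit 'c', reset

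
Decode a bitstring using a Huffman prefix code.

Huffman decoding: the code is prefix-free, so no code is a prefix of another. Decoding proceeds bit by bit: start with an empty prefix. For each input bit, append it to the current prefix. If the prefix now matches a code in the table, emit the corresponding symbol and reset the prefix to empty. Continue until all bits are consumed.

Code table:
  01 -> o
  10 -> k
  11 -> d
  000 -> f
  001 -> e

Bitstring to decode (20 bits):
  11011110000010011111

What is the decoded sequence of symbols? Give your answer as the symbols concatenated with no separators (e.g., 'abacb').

Answer: dodkfoedd

Derivation:
Bit 0: prefix='1' (no match yet)
Bit 1: prefix='11' -> emit 'd', reset
Bit 2: prefix='0' (no match yet)
Bit 3: prefix='01' -> emit 'o', reset
Bit 4: prefix='1' (no match yet)
Bit 5: prefix='11' -> emit 'd', reset
Bit 6: prefix='1' (no match yet)
Bit 7: prefix='10' -> emit 'k', reset
Bit 8: prefix='0' (no match yet)
Bit 9: prefix='00' (no match yet)
Bit 10: prefix='000' -> emit 'f', reset
Bit 11: prefix='0' (no match yet)
Bit 12: prefix='01' -> emit 'o', reset
Bit 13: prefix='0' (no match yet)
Bit 14: prefix='00' (no match yet)
Bit 15: prefix='001' -> emit 'e', reset
Bit 16: prefix='1' (no match yet)
Bit 17: prefix='11' -> emit 'd', reset
Bit 18: prefix='1' (no match yet)
Bit 19: prefix='11' -> emit 'd', reset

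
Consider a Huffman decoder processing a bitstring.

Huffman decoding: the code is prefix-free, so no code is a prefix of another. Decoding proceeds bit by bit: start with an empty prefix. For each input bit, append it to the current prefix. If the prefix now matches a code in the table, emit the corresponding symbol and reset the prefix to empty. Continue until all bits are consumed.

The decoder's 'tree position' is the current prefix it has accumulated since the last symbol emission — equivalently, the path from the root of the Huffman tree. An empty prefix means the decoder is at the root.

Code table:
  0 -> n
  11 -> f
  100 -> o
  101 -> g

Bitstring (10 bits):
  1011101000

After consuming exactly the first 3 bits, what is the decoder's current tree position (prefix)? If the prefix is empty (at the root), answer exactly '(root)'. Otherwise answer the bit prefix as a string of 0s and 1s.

Bit 0: prefix='1' (no match yet)
Bit 1: prefix='10' (no match yet)
Bit 2: prefix='101' -> emit 'g', reset

Answer: (root)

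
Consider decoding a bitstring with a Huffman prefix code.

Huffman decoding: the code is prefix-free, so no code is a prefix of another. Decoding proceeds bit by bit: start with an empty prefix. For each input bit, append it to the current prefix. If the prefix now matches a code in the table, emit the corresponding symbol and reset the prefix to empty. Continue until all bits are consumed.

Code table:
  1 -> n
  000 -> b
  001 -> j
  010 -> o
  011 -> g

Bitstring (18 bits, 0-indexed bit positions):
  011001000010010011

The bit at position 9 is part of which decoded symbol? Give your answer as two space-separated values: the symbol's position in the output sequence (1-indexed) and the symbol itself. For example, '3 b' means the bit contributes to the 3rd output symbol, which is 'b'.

Bit 0: prefix='0' (no match yet)
Bit 1: prefix='01' (no match yet)
Bit 2: prefix='011' -> emit 'g', reset
Bit 3: prefix='0' (no match yet)
Bit 4: prefix='00' (no match yet)
Bit 5: prefix='001' -> emit 'j', reset
Bit 6: prefix='0' (no match yet)
Bit 7: prefix='00' (no match yet)
Bit 8: prefix='000' -> emit 'b', reset
Bit 9: prefix='0' (no match yet)
Bit 10: prefix='01' (no match yet)
Bit 11: prefix='010' -> emit 'o', reset
Bit 12: prefix='0' (no match yet)
Bit 13: prefix='01' (no match yet)

Answer: 4 o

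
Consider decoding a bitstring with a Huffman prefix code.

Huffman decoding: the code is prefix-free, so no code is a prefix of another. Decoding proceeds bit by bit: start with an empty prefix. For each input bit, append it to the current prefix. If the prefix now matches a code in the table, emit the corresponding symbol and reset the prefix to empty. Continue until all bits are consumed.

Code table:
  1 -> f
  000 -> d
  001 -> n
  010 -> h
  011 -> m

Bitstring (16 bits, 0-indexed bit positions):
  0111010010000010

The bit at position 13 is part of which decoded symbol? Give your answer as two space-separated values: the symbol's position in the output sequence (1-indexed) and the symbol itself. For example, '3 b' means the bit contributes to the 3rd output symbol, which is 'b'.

Bit 0: prefix='0' (no match yet)
Bit 1: prefix='01' (no match yet)
Bit 2: prefix='011' -> emit 'm', reset
Bit 3: prefix='1' -> emit 'f', reset
Bit 4: prefix='0' (no match yet)
Bit 5: prefix='01' (no match yet)
Bit 6: prefix='010' -> emit 'h', reset
Bit 7: prefix='0' (no match yet)
Bit 8: prefix='01' (no match yet)
Bit 9: prefix='010' -> emit 'h', reset
Bit 10: prefix='0' (no match yet)
Bit 11: prefix='00' (no match yet)
Bit 12: prefix='000' -> emit 'd', reset
Bit 13: prefix='0' (no match yet)
Bit 14: prefix='01' (no match yet)
Bit 15: prefix='010' -> emit 'h', reset

Answer: 6 h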